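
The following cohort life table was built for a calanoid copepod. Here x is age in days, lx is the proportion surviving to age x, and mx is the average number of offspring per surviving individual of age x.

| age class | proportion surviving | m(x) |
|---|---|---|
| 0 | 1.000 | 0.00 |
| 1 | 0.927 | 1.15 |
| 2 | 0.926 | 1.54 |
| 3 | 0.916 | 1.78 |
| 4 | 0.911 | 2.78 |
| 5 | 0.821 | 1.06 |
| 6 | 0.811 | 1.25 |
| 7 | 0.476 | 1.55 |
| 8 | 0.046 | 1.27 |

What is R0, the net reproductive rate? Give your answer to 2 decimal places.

9.34

lx·mx by age: 0, 1.06605, 1.42604, 1.63048, 2.53258, 0.87026, 1.01375, 0.7378, 0.05842
R0 = Σ lx·mx = 9.33538 → 9.34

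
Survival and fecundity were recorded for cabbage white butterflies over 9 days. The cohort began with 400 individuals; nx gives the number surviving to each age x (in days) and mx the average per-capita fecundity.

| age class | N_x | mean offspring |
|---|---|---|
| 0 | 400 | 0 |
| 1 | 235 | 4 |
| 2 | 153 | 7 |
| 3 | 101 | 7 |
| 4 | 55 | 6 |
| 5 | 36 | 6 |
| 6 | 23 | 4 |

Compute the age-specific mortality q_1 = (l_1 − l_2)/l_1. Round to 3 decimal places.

0.349

lx = nx/n0 = nx/400: 1, 0.5875, 0.3825, 0.2525, 0.1375, 0.09, 0.0575
q_1 = (l_1 − l_2) / l_1 = (0.5875 − 0.3825) / 0.5875
     = 0.205 / 0.5875 = 0.348936… → 0.349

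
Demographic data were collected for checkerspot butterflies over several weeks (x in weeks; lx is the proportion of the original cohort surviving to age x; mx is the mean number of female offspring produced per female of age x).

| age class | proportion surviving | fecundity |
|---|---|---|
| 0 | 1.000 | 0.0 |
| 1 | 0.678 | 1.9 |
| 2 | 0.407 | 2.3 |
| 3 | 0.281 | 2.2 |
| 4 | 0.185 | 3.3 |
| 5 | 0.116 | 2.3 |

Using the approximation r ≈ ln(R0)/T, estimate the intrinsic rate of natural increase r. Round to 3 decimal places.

R0 = Σ lx·mx = 0 + 1.2882 + 0.9361 + 0.6182 + 0.6105 + 0.2668 = 3.7198
Σ x·lx·mx = 8.791; T = 8.791/3.7198 = 2.3633…
r ≈ ln(R0)/T = ln(3.7198)/2.3633… = 0.55586… → 0.556

0.556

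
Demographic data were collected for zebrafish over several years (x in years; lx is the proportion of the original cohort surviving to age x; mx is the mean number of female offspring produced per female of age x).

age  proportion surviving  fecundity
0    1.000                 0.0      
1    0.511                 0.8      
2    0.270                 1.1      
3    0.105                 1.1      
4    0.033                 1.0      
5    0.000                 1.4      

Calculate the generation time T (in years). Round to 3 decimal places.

1.734

lx·mx: 0, 0.4088, 0.297, 0.1155, 0.033, 0 → R0 = 0.8543
x·lx·mx: 0, 0.4088, 0.594, 0.3465, 0.132, 0 → Σ = 1.4813
T = 1.4813 / 0.8543 = 1.733934… → 1.734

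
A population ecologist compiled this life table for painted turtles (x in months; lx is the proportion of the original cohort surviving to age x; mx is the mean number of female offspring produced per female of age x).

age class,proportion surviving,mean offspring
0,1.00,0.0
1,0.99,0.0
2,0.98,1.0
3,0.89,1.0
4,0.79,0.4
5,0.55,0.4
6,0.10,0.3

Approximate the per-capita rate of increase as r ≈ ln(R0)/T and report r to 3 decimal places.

0.302

R0 = Σ lx·mx = 0 + 0 + 0.98 + 0.89 + 0.316 + 0.22 + 0.03 = 2.436
Σ x·lx·mx = 7.174; T = 7.174/2.436 = 2.94499…
r ≈ ln(R0)/T = ln(2.436)/2.94499… = 0.30233… → 0.302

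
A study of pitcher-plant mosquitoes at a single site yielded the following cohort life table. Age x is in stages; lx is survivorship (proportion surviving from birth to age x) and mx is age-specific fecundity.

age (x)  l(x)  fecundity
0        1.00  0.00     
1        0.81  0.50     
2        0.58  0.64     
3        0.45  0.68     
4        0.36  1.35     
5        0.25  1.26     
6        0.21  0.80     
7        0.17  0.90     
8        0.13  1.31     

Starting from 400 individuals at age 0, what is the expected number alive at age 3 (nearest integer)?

Expected survivors = N0 · l_3 = 400 × 0.45 = 180 → 180

180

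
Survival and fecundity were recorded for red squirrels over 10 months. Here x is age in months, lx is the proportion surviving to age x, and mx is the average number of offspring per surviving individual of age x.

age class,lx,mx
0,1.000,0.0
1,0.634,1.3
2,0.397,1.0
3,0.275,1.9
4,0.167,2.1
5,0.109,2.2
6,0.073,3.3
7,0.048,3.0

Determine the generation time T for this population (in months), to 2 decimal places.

lx·mx: 0, 0.8242, 0.397, 0.5225, 0.3507, 0.2398, 0.2409, 0.144 → R0 = 2.7191
x·lx·mx: 0, 0.8242, 0.794, 1.5675, 1.4028, 1.199, 1.4454, 1.008 → Σ = 8.2409
T = 8.2409 / 2.7191 = 3.030745… → 3.03

3.03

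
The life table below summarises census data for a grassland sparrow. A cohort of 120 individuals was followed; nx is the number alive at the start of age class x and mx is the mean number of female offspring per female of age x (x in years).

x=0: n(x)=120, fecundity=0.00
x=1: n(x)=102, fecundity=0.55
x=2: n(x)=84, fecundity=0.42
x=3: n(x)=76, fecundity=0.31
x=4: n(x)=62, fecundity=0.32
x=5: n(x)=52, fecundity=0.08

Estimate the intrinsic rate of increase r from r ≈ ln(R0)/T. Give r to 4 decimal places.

0.0684

lx = nx/n0 = nx/120: 1, 0.85, 0.7, 0.63333…, 0.51667…, 0.43333…
R0 = Σ lx·mx = 0 + 0.4675 + 0.294 + 0.19633… + 0.16533… + 0.03467… = 1.157833…
Σ x·lx·mx = 2.479167…; T = 2.479167…/1.157833… = 2.14121…
r ≈ ln(R0)/T = ln(1.157833…)/2.14121… = 0.068443… → 0.0684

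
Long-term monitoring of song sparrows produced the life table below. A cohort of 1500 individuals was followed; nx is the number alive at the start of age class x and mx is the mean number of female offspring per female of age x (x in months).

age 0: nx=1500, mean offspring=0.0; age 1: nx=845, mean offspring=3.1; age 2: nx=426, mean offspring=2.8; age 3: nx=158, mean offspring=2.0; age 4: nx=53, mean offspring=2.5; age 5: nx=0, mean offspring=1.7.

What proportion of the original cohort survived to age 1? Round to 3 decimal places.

l_1 = n_1/n_0 = 845/1500 = 0.563333… → 0.563

0.563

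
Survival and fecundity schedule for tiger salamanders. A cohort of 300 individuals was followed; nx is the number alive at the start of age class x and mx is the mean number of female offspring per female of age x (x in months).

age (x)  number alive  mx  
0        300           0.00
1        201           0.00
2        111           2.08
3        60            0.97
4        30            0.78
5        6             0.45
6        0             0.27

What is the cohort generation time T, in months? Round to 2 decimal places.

2.36

lx = nx/n0 = nx/300: 1, 0.67, 0.37, 0.2, 0.1, 0.02, 0
lx·mx: 0, 0, 0.7696, 0.194, 0.078, 0.009, 0 → R0 = 1.0506
x·lx·mx: 0, 0, 1.5392, 0.582, 0.312, 0.045, 0 → Σ = 2.4782
T = 2.4782 / 1.0506 = 2.358843… → 2.36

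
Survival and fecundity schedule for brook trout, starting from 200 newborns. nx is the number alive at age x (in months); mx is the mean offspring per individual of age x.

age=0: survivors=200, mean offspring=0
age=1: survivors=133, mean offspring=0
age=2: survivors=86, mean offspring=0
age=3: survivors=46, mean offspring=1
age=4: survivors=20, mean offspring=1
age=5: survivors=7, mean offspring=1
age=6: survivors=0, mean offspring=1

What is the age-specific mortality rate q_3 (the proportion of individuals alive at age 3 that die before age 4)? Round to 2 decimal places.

0.57

lx = nx/n0 = nx/200: 1, 0.665, 0.43, 0.23, 0.1, 0.035, 0
q_3 = (l_3 − l_4) / l_3 = (0.23 − 0.1) / 0.23
     = 0.13 / 0.23 = 0.565217… → 0.57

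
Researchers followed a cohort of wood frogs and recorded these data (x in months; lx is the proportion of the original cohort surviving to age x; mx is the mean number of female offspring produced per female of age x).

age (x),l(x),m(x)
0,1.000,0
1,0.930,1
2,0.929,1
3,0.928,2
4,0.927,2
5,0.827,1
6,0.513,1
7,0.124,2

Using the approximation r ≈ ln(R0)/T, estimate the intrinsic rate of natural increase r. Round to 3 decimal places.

0.570

R0 = Σ lx·mx = 0 + 0.93 + 0.929 + 1.856 + 1.854 + 0.827 + 0.513 + 0.248 = 7.157
Σ x·lx·mx = 24.721; T = 24.721/7.157 = 3.4541…
r ≈ ln(R0)/T = ln(7.157)/3.4541… = 0.56978… → 0.570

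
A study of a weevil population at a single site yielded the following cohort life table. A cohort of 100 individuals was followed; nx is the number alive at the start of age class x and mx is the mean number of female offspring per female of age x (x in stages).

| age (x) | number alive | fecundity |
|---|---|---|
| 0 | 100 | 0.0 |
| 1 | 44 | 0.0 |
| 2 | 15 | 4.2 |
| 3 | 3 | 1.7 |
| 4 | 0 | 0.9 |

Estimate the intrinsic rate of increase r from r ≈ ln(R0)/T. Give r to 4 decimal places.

lx = nx/n0 = nx/100: 1, 0.44, 0.15, 0.03, 0
R0 = Σ lx·mx = 0 + 0 + 0.63 + 0.051 + 0 = 0.681
Σ x·lx·mx = 1.413; T = 1.413/0.681 = 2.07489…
r ≈ ln(R0)/T = ln(0.681)/2.07489… = -0.185163… → -0.1852

-0.1852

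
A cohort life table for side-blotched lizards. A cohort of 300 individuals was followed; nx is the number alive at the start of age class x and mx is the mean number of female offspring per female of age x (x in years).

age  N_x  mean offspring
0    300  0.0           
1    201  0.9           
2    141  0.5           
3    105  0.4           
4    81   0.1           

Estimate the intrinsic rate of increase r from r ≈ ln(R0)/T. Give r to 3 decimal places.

lx = nx/n0 = nx/300: 1, 0.67, 0.47, 0.35, 0.27
R0 = Σ lx·mx = 0 + 0.603 + 0.235 + 0.14 + 0.027 = 1.005
Σ x·lx·mx = 1.601; T = 1.601/1.005 = 1.59303…
r ≈ ln(R0)/T = ln(1.005)/1.59303… = 0.00313… → 0.003

0.003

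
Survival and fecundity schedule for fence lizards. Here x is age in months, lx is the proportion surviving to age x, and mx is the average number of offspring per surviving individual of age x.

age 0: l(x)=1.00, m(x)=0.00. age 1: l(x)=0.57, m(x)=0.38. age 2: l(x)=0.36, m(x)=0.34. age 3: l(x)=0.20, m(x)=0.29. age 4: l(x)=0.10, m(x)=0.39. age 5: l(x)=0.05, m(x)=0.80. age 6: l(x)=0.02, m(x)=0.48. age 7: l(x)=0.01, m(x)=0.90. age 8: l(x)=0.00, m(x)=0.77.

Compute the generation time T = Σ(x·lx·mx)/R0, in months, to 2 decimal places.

lx·mx: 0, 0.2166, 0.1224, 0.058, 0.039, 0.04, 0.0096, 0.009, 0 → R0 = 0.4946
x·lx·mx: 0, 0.2166, 0.2448, 0.174, 0.156, 0.2, 0.0576, 0.063, 0 → Σ = 1.112
T = 1.112 / 0.4946 = 2.248281… → 2.25

2.25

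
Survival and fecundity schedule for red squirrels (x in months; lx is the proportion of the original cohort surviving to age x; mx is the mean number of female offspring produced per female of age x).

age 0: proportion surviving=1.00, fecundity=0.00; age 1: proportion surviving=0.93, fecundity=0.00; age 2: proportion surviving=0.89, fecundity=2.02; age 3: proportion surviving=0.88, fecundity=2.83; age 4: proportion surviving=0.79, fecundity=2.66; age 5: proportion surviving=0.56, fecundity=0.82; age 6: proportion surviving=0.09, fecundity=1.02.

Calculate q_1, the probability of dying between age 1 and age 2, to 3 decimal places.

0.043

q_1 = (l_1 − l_2) / l_1 = (0.93 − 0.89) / 0.93
     = 0.04 / 0.93 = 0.043011… → 0.043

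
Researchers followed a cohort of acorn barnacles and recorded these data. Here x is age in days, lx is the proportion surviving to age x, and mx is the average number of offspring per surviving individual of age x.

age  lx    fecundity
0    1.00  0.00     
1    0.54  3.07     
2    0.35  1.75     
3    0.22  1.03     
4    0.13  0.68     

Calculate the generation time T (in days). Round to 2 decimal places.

1.51

lx·mx: 0, 1.6578, 0.6125, 0.2266, 0.0884 → R0 = 2.5853
x·lx·mx: 0, 1.6578, 1.225, 0.6798, 0.3536 → Σ = 3.9162
T = 3.9162 / 2.5853 = 1.514795… → 1.51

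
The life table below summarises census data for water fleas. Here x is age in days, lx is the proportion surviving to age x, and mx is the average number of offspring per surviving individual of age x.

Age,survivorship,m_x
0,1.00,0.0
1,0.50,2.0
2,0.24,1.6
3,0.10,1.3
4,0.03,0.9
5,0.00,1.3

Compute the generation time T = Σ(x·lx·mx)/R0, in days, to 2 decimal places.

lx·mx: 0, 1, 0.384, 0.13, 0.027, 0 → R0 = 1.541
x·lx·mx: 0, 1, 0.768, 0.39, 0.108, 0 → Σ = 2.266
T = 2.266 / 1.541 = 1.470474… → 1.47

1.47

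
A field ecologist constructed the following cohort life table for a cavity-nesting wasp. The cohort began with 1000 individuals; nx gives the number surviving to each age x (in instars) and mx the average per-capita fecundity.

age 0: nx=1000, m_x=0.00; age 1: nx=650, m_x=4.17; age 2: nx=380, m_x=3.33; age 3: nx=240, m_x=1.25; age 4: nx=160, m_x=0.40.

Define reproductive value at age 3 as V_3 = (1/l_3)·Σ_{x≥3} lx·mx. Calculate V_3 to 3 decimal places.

1.517

lx = nx/n0 = nx/1000: 1, 0.65, 0.38, 0.24, 0.16
lx·mx for x ≥ 3: 0.3, 0.064 → sum = 0.364
V_3 = 0.364 / l_3 = 0.364 / 0.24 = 1.516667… → 1.517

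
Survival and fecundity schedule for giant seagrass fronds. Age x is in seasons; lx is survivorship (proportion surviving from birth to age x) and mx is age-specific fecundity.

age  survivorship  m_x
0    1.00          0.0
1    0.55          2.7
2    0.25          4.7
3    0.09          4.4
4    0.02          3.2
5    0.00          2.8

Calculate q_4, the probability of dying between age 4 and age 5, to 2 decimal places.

q_4 = (l_4 − l_5) / l_4 = (0.02 − 0) / 0.02
     = 0.02 / 0.02 = 1 → 1.00

1.00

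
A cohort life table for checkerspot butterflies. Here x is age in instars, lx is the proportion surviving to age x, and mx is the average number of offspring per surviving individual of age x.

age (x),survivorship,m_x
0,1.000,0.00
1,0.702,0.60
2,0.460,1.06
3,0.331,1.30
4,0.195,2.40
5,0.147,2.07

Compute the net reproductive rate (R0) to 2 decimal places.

lx·mx by age: 0, 0.4212, 0.4876, 0.4303, 0.468, 0.30429
R0 = Σ lx·mx = 2.11139 → 2.11

2.11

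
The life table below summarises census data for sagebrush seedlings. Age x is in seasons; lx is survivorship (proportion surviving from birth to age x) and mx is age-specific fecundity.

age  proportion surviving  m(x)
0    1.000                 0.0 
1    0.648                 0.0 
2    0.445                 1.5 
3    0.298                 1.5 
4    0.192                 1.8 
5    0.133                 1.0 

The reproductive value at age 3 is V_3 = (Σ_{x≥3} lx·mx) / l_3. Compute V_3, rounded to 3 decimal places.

3.106

lx·mx for x ≥ 3: 0.447, 0.3456, 0.133 → sum = 0.9256
V_3 = 0.9256 / l_3 = 0.9256 / 0.298 = 3.10604… → 3.106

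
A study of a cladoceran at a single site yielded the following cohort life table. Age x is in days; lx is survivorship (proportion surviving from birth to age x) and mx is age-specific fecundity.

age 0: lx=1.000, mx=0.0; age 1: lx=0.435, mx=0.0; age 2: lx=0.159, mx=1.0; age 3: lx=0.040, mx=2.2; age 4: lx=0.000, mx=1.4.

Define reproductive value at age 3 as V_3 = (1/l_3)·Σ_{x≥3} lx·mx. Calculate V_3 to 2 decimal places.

2.20

lx·mx for x ≥ 3: 0.088, 0 → sum = 0.088
V_3 = 0.088 / l_3 = 0.088 / 0.04 = 2.2 → 2.20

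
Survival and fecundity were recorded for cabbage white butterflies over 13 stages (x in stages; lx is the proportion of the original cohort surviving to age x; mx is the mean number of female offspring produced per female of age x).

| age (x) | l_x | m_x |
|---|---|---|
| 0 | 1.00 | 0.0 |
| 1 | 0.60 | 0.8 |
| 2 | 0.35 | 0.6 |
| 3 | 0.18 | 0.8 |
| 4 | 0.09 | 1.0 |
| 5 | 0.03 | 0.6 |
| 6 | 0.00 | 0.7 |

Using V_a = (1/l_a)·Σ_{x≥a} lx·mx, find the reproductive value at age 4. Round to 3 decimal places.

1.200

lx·mx for x ≥ 4: 0.09, 0.018, 0 → sum = 0.108
V_4 = 0.108 / l_4 = 0.108 / 0.09 = 1.2 → 1.200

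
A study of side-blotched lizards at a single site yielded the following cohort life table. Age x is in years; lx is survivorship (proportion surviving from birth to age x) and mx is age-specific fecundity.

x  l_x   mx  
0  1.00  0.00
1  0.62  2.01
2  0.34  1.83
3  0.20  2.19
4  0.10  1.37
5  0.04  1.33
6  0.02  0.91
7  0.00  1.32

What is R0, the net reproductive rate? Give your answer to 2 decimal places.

2.51

lx·mx by age: 0, 1.2462, 0.6222, 0.438, 0.137, 0.0532, 0.0182, 0
R0 = Σ lx·mx = 2.5148 → 2.51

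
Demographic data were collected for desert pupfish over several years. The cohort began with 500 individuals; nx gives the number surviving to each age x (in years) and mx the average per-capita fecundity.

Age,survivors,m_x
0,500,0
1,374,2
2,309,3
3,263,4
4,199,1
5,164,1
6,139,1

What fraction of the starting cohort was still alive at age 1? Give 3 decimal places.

0.748

l_1 = n_1/n_0 = 374/500 = 0.748 → 0.748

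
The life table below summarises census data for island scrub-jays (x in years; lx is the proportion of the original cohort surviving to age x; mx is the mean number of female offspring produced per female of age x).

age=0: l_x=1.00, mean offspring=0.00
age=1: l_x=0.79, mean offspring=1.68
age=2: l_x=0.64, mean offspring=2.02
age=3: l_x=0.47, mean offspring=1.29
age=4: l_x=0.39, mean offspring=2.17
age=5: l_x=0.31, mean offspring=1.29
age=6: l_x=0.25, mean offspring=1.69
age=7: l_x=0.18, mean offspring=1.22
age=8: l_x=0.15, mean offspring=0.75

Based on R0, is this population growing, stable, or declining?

growing

R0 = Σ lx·mx = 0 + 1.3272 + 1.2928 + 0.6063 + 0.8463 + 0.3999 + 0.4225 + 0.2196 + 0.1125 = 5.2271
R0 > 1, so the population is growing.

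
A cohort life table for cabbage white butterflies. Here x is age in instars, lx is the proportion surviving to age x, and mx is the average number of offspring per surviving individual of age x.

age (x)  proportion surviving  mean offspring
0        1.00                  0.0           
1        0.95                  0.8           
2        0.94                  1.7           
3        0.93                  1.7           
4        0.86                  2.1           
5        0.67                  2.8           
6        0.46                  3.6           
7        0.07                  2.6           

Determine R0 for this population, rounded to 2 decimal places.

lx·mx by age: 0, 0.76, 1.598, 1.581, 1.806, 1.876, 1.656, 0.182
R0 = Σ lx·mx = 9.459 → 9.46

9.46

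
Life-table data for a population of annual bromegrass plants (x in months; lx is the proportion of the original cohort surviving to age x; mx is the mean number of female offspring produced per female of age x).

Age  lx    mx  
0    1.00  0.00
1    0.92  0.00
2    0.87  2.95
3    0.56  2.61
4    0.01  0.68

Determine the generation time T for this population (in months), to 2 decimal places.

lx·mx: 0, 0, 2.5665, 1.4616, 0.0068 → R0 = 4.0349
x·lx·mx: 0, 0, 5.133, 4.3848, 0.0272 → Σ = 9.545
T = 9.545 / 4.0349 = 2.36561… → 2.37

2.37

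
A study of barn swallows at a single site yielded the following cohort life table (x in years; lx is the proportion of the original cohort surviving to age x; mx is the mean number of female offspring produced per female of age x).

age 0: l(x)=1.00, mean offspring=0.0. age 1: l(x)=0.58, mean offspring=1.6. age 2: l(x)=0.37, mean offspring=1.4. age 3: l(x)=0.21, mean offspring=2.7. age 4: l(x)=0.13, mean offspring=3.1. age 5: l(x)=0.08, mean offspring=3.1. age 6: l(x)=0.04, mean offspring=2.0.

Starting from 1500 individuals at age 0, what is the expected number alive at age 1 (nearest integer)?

870

Expected survivors = N0 · l_1 = 1500 × 0.58 = 870 → 870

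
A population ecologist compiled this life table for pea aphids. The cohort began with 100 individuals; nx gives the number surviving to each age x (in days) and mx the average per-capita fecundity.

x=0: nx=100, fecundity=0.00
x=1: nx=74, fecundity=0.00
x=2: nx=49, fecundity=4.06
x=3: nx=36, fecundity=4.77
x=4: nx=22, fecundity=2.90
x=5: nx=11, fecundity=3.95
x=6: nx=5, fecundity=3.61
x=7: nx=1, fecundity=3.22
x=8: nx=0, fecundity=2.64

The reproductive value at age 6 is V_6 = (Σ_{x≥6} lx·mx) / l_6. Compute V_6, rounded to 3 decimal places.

lx = nx/n0 = nx/100: 1, 0.74, 0.49, 0.36, 0.22, 0.11, 0.05, 0.01, 0
lx·mx for x ≥ 6: 0.1805, 0.0322, 0 → sum = 0.2127
V_6 = 0.2127 / l_6 = 0.2127 / 0.05 = 4.254 → 4.254

4.254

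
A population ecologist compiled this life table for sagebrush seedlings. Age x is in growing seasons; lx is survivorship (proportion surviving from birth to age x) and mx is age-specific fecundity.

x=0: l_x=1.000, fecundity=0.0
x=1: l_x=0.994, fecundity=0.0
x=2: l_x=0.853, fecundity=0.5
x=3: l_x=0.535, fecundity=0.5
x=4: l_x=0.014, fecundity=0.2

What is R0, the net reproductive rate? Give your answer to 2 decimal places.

0.70

lx·mx by age: 0, 0, 0.4265, 0.2675, 0.0028
R0 = Σ lx·mx = 0.6968 → 0.70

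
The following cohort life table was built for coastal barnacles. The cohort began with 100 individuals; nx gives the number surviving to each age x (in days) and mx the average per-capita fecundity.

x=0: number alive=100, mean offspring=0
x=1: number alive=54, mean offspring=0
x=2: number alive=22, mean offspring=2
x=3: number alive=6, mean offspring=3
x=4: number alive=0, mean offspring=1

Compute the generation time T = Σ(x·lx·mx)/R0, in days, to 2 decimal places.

lx = nx/n0 = nx/100: 1, 0.54, 0.22, 0.06, 0
lx·mx: 0, 0, 0.44, 0.18, 0 → R0 = 0.62
x·lx·mx: 0, 0, 0.88, 0.54, 0 → Σ = 1.42
T = 1.42 / 0.62 = 2.290323… → 2.29

2.29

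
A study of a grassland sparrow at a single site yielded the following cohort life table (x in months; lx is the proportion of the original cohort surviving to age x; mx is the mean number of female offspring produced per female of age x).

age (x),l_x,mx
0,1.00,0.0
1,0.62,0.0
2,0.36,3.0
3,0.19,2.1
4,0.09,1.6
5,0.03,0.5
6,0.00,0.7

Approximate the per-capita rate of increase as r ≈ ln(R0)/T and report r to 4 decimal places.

R0 = Σ lx·mx = 0 + 0 + 1.08 + 0.399 + 0.144 + 0.015 + 0 = 1.638
Σ x·lx·mx = 4.008; T = 4.008/1.638 = 2.44689…
r ≈ ln(R0)/T = ln(1.638)/2.44689… = 0.201675… → 0.2017

0.2017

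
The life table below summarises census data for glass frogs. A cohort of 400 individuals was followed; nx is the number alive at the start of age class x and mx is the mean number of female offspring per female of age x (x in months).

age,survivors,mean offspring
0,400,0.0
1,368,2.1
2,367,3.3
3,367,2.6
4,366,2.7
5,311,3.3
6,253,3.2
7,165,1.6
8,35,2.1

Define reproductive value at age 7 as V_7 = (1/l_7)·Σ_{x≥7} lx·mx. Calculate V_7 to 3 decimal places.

2.045

lx = nx/n0 = nx/400: 1, 0.92, 0.9175, 0.9175, 0.915, 0.7775, 0.6325, 0.4125, 0.0875
lx·mx for x ≥ 7: 0.66, 0.18375 → sum = 0.84375
V_7 = 0.84375 / l_7 = 0.84375 / 0.4125 = 2.045455… → 2.045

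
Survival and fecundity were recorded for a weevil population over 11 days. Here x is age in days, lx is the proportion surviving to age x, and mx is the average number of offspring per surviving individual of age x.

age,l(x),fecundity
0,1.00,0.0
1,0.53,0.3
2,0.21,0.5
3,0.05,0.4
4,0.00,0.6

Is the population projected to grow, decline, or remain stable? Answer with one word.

R0 = Σ lx·mx = 0 + 0.159 + 0.105 + 0.02 + 0 = 0.284
R0 < 1, so the population is declining.

declining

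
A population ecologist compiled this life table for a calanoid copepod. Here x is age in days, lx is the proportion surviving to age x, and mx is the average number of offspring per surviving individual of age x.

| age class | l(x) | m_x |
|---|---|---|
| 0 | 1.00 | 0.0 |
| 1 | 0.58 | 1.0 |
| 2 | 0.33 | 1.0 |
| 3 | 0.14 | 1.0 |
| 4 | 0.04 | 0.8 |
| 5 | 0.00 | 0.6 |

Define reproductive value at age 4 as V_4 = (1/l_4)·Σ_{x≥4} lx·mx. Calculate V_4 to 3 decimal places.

lx·mx for x ≥ 4: 0.032, 0 → sum = 0.032
V_4 = 0.032 / l_4 = 0.032 / 0.04 = 0.8 → 0.800

0.800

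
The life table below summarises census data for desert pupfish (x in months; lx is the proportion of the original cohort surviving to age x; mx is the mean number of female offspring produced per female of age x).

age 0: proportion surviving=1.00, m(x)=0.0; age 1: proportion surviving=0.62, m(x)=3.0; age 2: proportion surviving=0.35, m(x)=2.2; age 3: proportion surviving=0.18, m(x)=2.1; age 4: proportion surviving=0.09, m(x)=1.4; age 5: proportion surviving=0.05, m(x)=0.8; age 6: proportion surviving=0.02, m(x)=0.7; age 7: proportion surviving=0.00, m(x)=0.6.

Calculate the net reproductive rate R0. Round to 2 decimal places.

3.19

lx·mx by age: 0, 1.86, 0.77, 0.378, 0.126, 0.04, 0.014, 0
R0 = Σ lx·mx = 3.188 → 3.19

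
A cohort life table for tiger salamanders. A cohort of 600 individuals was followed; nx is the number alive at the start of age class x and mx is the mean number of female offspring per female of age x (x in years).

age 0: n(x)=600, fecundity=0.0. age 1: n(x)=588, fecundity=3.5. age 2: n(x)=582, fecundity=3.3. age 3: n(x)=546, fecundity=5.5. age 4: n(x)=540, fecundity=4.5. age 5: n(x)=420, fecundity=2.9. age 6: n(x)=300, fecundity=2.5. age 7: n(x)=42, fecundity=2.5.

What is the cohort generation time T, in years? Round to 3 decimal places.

lx = nx/n0 = nx/600: 1, 0.98, 0.97, 0.91, 0.9, 0.7, 0.5, 0.07
lx·mx: 0, 3.43, 3.201, 5.005, 4.05, 2.03, 1.25, 0.175 → R0 = 19.141
x·lx·mx: 0, 3.43, 6.402, 15.015, 16.2, 10.15, 7.5, 1.225 → Σ = 59.922
T = 59.922 / 19.141 = 3.130557… → 3.131

3.131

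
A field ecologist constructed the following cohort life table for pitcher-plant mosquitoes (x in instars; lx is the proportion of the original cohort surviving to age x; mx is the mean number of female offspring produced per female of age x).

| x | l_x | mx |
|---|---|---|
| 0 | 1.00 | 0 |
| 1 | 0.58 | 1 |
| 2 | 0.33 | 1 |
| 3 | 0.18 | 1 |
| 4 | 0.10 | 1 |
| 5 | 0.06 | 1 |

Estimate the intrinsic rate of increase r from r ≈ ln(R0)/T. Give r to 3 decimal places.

0.112

R0 = Σ lx·mx = 0 + 0.58 + 0.33 + 0.18 + 0.1 + 0.06 = 1.25
Σ x·lx·mx = 2.48; T = 2.48/1.25 = 1.984
r ≈ ln(R0)/T = ln(1.25)/1.984 = 0.11247… → 0.112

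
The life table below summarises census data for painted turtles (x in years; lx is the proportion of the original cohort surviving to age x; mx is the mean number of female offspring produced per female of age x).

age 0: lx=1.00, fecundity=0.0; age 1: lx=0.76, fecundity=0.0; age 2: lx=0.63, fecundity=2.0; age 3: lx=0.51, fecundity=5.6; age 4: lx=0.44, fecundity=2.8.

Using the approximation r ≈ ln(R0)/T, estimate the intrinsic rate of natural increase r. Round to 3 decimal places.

R0 = Σ lx·mx = 0 + 0 + 1.26 + 2.856 + 1.232 = 5.348
Σ x·lx·mx = 16.016; T = 16.016/5.348 = 2.99476…
r ≈ ln(R0)/T = ln(5.348)/2.99476… = 0.55988… → 0.560

0.560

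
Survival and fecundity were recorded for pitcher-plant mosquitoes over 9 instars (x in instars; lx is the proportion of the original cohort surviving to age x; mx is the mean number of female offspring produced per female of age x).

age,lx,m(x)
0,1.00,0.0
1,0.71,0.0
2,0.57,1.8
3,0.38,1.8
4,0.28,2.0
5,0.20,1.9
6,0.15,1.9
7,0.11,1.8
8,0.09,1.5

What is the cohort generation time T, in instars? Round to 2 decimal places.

lx·mx: 0, 0, 1.026, 0.684, 0.56, 0.38, 0.285, 0.198, 0.135 → R0 = 3.268
x·lx·mx: 0, 0, 2.052, 2.052, 2.24, 1.9, 1.71, 1.386, 1.08 → Σ = 12.42
T = 12.42 / 3.268 = 3.80049… → 3.80

3.80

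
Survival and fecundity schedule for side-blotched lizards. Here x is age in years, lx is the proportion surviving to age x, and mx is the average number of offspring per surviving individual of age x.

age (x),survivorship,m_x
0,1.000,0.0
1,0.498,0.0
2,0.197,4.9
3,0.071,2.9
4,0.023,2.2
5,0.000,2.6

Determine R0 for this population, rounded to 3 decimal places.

1.222

lx·mx by age: 0, 0, 0.9653, 0.2059, 0.0506, 0
R0 = Σ lx·mx = 1.2218 → 1.222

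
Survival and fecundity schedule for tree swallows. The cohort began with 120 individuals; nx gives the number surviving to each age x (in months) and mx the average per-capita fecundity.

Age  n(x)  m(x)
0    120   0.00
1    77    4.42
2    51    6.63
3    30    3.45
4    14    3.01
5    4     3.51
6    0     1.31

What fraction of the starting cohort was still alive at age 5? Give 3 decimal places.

l_5 = n_5/n_0 = 4/120 = 0.033333… → 0.033

0.033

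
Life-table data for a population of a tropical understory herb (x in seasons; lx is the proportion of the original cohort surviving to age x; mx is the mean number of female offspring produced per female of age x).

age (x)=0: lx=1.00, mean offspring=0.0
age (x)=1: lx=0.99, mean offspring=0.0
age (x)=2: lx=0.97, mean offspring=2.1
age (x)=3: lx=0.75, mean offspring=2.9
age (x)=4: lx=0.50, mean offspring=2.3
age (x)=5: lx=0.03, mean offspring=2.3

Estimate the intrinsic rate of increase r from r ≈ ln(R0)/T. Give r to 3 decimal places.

R0 = Σ lx·mx = 0 + 0 + 2.037 + 2.175 + 1.15 + 0.069 = 5.431
Σ x·lx·mx = 15.544; T = 15.544/5.431 = 2.86209…
r ≈ ln(R0)/T = ln(5.431)/2.86209… = 0.59122… → 0.591

0.591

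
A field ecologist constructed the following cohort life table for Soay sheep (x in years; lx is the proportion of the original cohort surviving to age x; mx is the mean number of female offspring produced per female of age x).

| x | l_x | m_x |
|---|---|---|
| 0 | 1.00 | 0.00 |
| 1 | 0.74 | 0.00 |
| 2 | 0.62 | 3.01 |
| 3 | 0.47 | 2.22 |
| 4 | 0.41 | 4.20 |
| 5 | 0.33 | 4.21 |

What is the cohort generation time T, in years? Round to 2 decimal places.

lx·mx: 0, 0, 1.8662, 1.0434, 1.722, 1.3893 → R0 = 6.0209
x·lx·mx: 0, 0, 3.7324, 3.1302, 6.888, 6.9465 → Σ = 20.6971
T = 20.6971 / 6.0209 = 3.437543… → 3.44

3.44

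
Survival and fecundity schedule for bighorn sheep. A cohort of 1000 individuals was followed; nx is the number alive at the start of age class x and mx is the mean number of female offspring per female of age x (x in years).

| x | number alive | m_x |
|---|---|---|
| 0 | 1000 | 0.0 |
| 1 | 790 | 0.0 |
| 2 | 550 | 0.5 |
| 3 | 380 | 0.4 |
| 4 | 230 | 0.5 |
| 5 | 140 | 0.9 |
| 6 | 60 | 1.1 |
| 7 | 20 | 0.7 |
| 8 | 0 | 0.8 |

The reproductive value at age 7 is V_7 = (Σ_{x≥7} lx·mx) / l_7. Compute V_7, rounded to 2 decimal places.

0.70

lx = nx/n0 = nx/1000: 1, 0.79, 0.55, 0.38, 0.23, 0.14, 0.06, 0.02, 0
lx·mx for x ≥ 7: 0.014, 0 → sum = 0.014
V_7 = 0.014 / l_7 = 0.014 / 0.02 = 0.7 → 0.70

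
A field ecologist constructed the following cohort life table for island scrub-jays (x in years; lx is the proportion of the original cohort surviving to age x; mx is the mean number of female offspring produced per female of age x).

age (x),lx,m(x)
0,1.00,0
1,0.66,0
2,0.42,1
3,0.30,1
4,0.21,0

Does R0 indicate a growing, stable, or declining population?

declining

R0 = Σ lx·mx = 0 + 0 + 0.42 + 0.3 + 0 = 0.72
R0 < 1, so the population is declining.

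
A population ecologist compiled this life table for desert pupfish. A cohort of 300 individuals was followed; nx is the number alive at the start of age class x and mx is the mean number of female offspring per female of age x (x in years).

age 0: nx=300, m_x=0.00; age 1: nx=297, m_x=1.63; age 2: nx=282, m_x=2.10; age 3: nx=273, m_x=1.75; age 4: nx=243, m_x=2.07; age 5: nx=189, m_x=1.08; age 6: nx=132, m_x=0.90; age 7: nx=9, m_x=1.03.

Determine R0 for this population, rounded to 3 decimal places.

lx = nx/n0 = nx/300: 1, 0.99, 0.94, 0.91, 0.81, 0.63, 0.44, 0.03
lx·mx by age: 0, 1.6137, 1.974, 1.5925, 1.6767, 0.6804, 0.396, 0.0309
R0 = Σ lx·mx = 7.9642 → 7.964

7.964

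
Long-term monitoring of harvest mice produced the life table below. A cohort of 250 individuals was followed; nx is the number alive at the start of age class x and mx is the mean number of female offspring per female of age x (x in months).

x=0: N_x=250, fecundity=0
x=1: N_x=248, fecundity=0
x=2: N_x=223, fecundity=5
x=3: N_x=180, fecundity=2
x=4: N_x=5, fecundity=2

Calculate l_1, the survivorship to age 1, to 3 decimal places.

0.992

l_1 = n_1/n_0 = 248/250 = 0.992 → 0.992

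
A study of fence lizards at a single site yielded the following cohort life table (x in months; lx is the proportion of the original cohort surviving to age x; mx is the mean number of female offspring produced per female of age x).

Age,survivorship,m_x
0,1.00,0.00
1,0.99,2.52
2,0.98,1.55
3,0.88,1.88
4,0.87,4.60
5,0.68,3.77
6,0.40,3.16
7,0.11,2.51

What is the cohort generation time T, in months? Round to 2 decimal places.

lx·mx: 0, 2.4948, 1.519, 1.6544, 4.002, 2.5636, 1.264, 0.2761 → R0 = 13.7739
x·lx·mx: 0, 2.4948, 3.038, 4.9632, 16.008, 12.818, 7.584, 1.9327 → Σ = 48.8387
T = 48.8387 / 13.7739 = 3.545742… → 3.55

3.55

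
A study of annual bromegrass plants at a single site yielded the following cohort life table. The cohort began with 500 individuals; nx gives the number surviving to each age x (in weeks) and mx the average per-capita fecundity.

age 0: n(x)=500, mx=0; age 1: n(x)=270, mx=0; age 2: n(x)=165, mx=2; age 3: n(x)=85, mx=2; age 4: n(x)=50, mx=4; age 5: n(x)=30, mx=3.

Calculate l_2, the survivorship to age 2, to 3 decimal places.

0.330

l_2 = n_2/n_0 = 165/500 = 0.33 → 0.330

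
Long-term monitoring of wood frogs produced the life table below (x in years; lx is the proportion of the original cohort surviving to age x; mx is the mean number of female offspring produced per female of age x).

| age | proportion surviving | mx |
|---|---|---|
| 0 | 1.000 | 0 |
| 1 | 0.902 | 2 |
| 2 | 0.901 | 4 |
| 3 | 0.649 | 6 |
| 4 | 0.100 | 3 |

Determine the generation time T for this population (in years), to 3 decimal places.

2.280

lx·mx: 0, 1.804, 3.604, 3.894, 0.3 → R0 = 9.602
x·lx·mx: 0, 1.804, 7.208, 11.682, 1.2 → Σ = 21.894
T = 21.894 / 9.602 = 2.28015… → 2.280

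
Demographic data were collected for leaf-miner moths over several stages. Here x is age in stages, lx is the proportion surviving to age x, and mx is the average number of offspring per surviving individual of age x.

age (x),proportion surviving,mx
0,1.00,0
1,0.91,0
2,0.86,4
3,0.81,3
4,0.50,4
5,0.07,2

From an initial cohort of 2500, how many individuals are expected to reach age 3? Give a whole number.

Expected survivors = N0 · l_3 = 2500 × 0.81 = 2025 → 2025

2025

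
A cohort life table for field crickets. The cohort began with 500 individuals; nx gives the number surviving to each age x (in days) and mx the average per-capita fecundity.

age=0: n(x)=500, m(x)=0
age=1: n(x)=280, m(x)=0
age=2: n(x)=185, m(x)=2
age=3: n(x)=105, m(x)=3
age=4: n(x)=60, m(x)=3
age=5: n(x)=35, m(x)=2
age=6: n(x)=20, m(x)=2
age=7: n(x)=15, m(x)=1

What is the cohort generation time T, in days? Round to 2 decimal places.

3.13

lx = nx/n0 = nx/500: 1, 0.56, 0.37, 0.21, 0.12, 0.07, 0.04, 0.03
lx·mx: 0, 0, 0.74, 0.63, 0.36, 0.14, 0.08, 0.03 → R0 = 1.98
x·lx·mx: 0, 0, 1.48, 1.89, 1.44, 0.7, 0.48, 0.21 → Σ = 6.2
T = 6.2 / 1.98 = 3.131313… → 3.13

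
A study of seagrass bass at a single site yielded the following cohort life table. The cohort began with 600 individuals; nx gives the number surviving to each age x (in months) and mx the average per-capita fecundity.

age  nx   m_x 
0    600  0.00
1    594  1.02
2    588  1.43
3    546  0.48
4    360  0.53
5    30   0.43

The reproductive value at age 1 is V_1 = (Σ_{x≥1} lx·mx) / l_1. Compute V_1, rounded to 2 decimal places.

lx = nx/n0 = nx/600: 1, 0.99, 0.98, 0.91, 0.6, 0.05
lx·mx for x ≥ 1: 1.0098, 1.4014, 0.4368, 0.318, 0.0215 → sum = 3.1875
V_1 = 3.1875 / l_1 = 3.1875 / 0.99 = 3.219697… → 3.22

3.22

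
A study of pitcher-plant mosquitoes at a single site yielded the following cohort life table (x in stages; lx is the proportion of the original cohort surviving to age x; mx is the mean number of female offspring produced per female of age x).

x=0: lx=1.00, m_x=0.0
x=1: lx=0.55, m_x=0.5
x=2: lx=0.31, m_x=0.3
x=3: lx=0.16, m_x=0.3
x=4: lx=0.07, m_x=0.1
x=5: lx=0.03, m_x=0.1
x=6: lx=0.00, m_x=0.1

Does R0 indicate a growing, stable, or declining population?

declining

R0 = Σ lx·mx = 0 + 0.275 + 0.093 + 0.048 + 0.007 + 0.003 + 0 = 0.426
R0 < 1, so the population is declining.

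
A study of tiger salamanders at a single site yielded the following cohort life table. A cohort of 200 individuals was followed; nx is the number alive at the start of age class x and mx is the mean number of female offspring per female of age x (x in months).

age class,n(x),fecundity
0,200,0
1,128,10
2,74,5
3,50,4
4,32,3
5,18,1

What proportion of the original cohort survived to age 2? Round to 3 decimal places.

l_2 = n_2/n_0 = 74/200 = 0.37 → 0.370

0.370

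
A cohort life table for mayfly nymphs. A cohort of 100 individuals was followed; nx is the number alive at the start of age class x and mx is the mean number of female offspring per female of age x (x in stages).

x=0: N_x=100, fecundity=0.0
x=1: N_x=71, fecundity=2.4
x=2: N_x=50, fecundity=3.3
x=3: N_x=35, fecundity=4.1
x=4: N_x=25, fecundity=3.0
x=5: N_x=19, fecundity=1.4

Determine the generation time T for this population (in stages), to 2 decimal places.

2.35

lx = nx/n0 = nx/100: 1, 0.71, 0.5, 0.35, 0.25, 0.19
lx·mx: 0, 1.704, 1.65, 1.435, 0.75, 0.266 → R0 = 5.805
x·lx·mx: 0, 1.704, 3.3, 4.305, 3, 1.33 → Σ = 13.639
T = 13.639 / 5.805 = 2.349526… → 2.35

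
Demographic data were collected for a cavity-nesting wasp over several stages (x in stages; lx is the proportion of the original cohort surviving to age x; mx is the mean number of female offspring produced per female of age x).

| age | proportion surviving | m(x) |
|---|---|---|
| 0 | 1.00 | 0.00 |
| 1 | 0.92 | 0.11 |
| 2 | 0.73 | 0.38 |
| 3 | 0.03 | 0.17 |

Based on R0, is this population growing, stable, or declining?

declining

R0 = Σ lx·mx = 0 + 0.1012 + 0.2774 + 0.0051 = 0.3837
R0 < 1, so the population is declining.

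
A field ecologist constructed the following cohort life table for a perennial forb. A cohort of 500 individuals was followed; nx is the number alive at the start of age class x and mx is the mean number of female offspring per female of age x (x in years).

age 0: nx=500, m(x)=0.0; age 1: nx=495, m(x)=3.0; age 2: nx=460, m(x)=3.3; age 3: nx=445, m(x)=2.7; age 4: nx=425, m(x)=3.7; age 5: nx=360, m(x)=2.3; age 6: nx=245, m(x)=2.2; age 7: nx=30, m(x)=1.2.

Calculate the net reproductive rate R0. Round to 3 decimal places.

lx = nx/n0 = nx/500: 1, 0.99, 0.92, 0.89, 0.85, 0.72, 0.49, 0.06
lx·mx by age: 0, 2.97, 3.036, 2.403, 3.145, 1.656, 1.078, 0.072
R0 = Σ lx·mx = 14.36 → 14.360

14.360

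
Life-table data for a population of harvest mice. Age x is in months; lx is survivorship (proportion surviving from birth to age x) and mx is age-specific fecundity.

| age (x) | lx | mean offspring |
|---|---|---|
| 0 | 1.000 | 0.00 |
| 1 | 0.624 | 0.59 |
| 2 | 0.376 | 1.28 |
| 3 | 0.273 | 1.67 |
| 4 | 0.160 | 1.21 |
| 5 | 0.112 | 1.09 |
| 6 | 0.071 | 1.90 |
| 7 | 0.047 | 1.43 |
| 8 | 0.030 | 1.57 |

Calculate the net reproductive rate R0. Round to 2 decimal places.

1.87

lx·mx by age: 0, 0.36816, 0.48128, 0.45591, 0.1936, 0.12208, 0.1349, 0.06721, 0.0471
R0 = Σ lx·mx = 1.87024 → 1.87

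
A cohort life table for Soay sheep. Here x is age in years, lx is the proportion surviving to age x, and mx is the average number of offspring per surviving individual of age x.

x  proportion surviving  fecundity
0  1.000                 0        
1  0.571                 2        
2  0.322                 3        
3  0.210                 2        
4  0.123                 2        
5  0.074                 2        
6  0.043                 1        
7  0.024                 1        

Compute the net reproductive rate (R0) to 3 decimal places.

2.989

lx·mx by age: 0, 1.142, 0.966, 0.42, 0.246, 0.148, 0.043, 0.024
R0 = Σ lx·mx = 2.989 → 2.989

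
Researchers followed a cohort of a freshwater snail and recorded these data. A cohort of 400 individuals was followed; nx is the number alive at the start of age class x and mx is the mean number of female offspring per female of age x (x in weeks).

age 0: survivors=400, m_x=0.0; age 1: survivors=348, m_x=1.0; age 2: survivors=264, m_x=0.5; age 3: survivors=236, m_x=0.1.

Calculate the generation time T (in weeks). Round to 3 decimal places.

1.356

lx = nx/n0 = nx/400: 1, 0.87, 0.66, 0.59
lx·mx: 0, 0.87, 0.33, 0.059 → R0 = 1.259
x·lx·mx: 0, 0.87, 0.66, 0.177 → Σ = 1.707
T = 1.707 / 1.259 = 1.355838… → 1.356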